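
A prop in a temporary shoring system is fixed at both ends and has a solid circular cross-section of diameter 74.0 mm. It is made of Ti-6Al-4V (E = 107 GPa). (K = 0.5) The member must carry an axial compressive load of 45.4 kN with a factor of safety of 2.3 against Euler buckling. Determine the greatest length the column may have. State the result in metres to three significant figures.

I = πd⁴/64 = π×74.0⁴/64 = 1.472×10^6 mm⁴
I = 1.472×10^-6 m⁴
Required critical load P_cr = n·P = 2.3 × 45.4 = 104.4 kN = 1.044×10^5 N
From P_cr = π²EI/(K·L)²:  L = (1/K)·√(π²EI/P_cr) = (1/0.5)·√(π²×1.07×10^11×1.472×10^-6/1.044×10^5)
L = 7.72 m

L_max ≈ 7.72 m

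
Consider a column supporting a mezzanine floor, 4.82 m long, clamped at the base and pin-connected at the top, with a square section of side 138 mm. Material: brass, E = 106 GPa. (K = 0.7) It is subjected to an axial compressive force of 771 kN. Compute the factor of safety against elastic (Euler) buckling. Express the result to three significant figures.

n ≈ 3.60

I = a⁴/12 = 138⁴/12 = 3.022×10^7 mm⁴
I = 3.022×10^7 mm⁴ = 3.022×10^-5 m⁴
Effective length L_e = K·L = 0.7 × 4.82 = 3.374 m
P_cr = π²EI / L_e² = π² × 106×10⁹ × 3.022×10^-5 / 3.374² = 2.777×10^6 N
Factor of safety n = P_cr / P = 2777.5 / 771 = 3.60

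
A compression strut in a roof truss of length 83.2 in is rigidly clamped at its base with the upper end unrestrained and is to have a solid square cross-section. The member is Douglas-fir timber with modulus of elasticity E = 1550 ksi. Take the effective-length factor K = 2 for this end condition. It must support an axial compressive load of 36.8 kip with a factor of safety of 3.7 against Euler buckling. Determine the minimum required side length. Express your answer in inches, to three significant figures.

a ≈ 7.37 in

Required P_cr = n·P = 3.7 × 36.8 = 136.2 kip
L_e = K·L = 2 × 83.2 = 166.4 in
Required I = P_cr·L_e²/(π²E) = 1.362×10^5 × 166.4² / (π² × 1.55×10^6) = 246.4 in⁴
Solid square: I = a⁴/12  ⇒  a = (12I)^(1/4) = (12×246.4)^(1/4) = 7.37 in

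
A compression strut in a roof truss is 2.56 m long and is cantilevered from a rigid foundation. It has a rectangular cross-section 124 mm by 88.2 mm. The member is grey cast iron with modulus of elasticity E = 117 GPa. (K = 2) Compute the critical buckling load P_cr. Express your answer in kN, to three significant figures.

P_cr ≈ 312 kN

Buckling occurs about the weak axis: I_min = h·b³/12 with b = 88.2 mm (the shorter side).
I_min = 124×88.2³/12 = 7.090×10^6 mm⁴
I = 7.090×10^6 mm⁴ = 7.090×10^-6 m⁴
Effective length L_e = K·L = 2 × 2.56 = 5.120 m
P_cr = π²EI / L_e² = π² × 117×10⁹ × 7.090×10^-6 / 5.120² = 3.123×10^5 N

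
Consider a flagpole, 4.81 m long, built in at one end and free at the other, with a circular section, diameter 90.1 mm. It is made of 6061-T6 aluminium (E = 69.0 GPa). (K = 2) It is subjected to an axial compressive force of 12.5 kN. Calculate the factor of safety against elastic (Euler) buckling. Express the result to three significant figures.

n ≈ 1.90

I = πd⁴/64 = π×90.1⁴/64 = 3.235×10^6 mm⁴
I = 3.235×10^6 mm⁴ = 3.235×10^-6 m⁴
Effective length L_e = K·L = 2 × 4.81 = 9.620 m
P_cr = π²EI / L_e² = π² × 69.0×10⁹ × 3.235×10^-6 / 9.620² = 2.380×10^4 N
Factor of safety n = P_cr / P = 23.805 / 12.5 = 1.90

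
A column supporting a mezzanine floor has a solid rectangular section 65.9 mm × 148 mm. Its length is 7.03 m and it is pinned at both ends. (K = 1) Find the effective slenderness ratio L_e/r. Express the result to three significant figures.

λ ≈ 370

Buckling occurs about the weak axis: I_min = h·b³/12 with b = 65.9 mm (the shorter side).
I_min = 148×65.9³/12 = 3.530×10^6 mm⁴
A = 9.753×10^3 mm²;  r_min = √(I/A) = √(3.530×10^6/9.753×10^3) = 19.02 mm
L_e = K·L = 1 × 7.03 m = 7.030 m = 7030.0 mm
λ = L_e / r_min = 7030.0 / 19.02 = 370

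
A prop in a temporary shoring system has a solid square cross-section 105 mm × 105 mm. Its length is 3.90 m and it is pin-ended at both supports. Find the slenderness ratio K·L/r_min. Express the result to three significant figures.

I = a⁴/12 = 105⁴/12 = 1.013×10^7 mm⁴
A = 1.103×10^4 mm²;  r_min = √(I/A) = √(1.013×10^7/1.103×10^4) = 30.31 mm
L_e = K·L = 1 × 3.90 m = 3.900 m = 3900.0 mm
λ = L_e / r_min = 3900.0 / 30.31 = 129

λ ≈ 129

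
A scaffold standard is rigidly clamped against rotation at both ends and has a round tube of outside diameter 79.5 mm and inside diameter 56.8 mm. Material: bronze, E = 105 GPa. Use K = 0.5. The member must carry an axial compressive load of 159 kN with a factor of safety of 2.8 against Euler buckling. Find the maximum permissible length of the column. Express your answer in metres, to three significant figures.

d_o = 79.5 mm, d_i = 56.8 mm
I = π(d_o⁴ − d_i⁴)/64 = π(79.5⁴ − 56.80⁴)/64 = 1.450×10^6 mm⁴
I = 1.450×10^-6 m⁴
Required critical load P_cr = n·P = 2.8 × 159 = 445.2 kN = 4.452×10^5 N
From P_cr = π²EI/(K·L)²:  L = (1/K)·√(π²EI/P_cr) = (1/0.5)·√(π²×1.05×10^11×1.450×10^-6/4.452×10^5)
L = 3.67 m

L_max ≈ 3.67 m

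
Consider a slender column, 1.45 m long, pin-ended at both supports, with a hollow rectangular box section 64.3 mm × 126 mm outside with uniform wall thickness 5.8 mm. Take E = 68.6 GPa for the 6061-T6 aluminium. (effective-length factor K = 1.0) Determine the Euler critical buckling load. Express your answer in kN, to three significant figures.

Inner dimensions: h_i = 126 − 2×5.8 = 114.4 mm, b_i = 64.3 − 2×5.8 = 52.70 mm
Weak-axis I_min = (h_o·b_o³ − h_i·b_i³)/12 with b_o = 64.3, b_i = 52.70 mm (shorter outer/inner sides).
I_min = (126×64.3³ − 114.4×52.70³)/12 = 1.396×10^6 mm⁴
I = 1.396×10^6 mm⁴ = 1.396×10^-6 m⁴
Effective length L_e = K·L = 1 × 1.45 = 1.450 m
P_cr = π²EI / L_e² = π² × 68.6×10⁹ × 1.396×10^-6 / 1.450² = 4.496×10^5 N

P_cr ≈ 450 kN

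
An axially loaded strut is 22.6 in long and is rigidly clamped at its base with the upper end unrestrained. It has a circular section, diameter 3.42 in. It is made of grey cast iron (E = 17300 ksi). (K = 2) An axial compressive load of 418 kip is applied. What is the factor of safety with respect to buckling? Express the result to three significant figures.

n ≈ 1.34

I = πd⁴/64 = π×3.42⁴/64 = 6.715 in⁴
Effective length L_e = K·L = 2 × 22.6 = 45.20 in
P_cr = π²EI / L_e² = π² × 17300×10³ × 6.715 / 45.20² = 5.612×10^5 lb
Factor of safety n = P_cr / P = 561.23 / 418 = 1.34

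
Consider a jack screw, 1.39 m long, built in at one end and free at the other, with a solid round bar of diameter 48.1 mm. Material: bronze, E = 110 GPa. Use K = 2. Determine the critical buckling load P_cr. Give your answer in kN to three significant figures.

I = πd⁴/64 = π×48.1⁴/64 = 2.628×10^5 mm⁴
I = 2.628×10^5 mm⁴ = 2.628×10^-7 m⁴
Effective length L_e = K·L = 2 × 1.39 = 2.780 m
P_cr = π²EI / L_e² = π² × 110×10⁹ × 2.628×10^-7 / 2.780² = 3.691×10^4 N

P_cr ≈ 36.9 kN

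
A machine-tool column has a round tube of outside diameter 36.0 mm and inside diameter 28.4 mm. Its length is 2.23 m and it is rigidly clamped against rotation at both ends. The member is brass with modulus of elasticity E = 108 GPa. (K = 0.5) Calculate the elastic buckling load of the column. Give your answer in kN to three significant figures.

d_o = 36.0 mm, d_i = 28.4 mm
I = π(d_o⁴ − d_i⁴)/64 = π(36.0⁴ − 28.40⁴)/64 = 5.051×10^4 mm⁴
I = 5.051×10^4 mm⁴ = 5.051×10^-8 m⁴
Effective length L_e = K·L = 0.5 × 2.23 = 1.115 m
P_cr = π²EI / L_e² = π² × 108×10⁹ × 5.051×10^-8 / 1.115² = 4.331×10^4 N

P_cr ≈ 43.3 kN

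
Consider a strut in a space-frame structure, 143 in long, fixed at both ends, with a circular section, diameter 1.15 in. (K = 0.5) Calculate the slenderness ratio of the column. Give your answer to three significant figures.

λ ≈ 249

I = πd⁴/64 = π×1.15⁴/64 = 8.585×10^-2 in⁴
A = 1.039 in²;  r_min = √(I/A) = √(8.585×10^-2/1.039) = 0.2875 in
L_e = K·L = 0.5 × 143 = 71.50 in
λ = L_e / r_min = 71.500 / 0.2875 = 249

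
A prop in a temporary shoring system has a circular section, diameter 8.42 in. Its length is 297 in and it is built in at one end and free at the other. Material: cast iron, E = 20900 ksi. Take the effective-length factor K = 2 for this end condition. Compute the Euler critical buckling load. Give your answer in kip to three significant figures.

P_cr ≈ 144 kip

I = πd⁴/64 = π×8.42⁴/64 = 246.7 in⁴
Effective length L_e = K·L = 2 × 297 = 594.0 in
P_cr = π²EI / L_e² = π² × 20900×10³ × 246.7 / 594.0² = 1.442×10^5 lb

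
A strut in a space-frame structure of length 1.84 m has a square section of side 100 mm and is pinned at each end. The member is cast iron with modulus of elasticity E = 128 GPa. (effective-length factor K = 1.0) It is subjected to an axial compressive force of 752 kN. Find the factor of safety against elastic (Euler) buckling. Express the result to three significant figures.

I = a⁴/12 = 100⁴/12 = 8.333×10^6 mm⁴
I = 8.333×10^6 mm⁴ = 8.333×10^-6 m⁴
Effective length L_e = K·L = 1 × 1.84 = 1.840 m
P_cr = π²EI / L_e² = π² × 128×10⁹ × 8.333×10^-6 / 1.840² = 3.110×10^6 N
Factor of safety n = P_cr / P = 3109.5 / 752 = 4.13

n ≈ 4.13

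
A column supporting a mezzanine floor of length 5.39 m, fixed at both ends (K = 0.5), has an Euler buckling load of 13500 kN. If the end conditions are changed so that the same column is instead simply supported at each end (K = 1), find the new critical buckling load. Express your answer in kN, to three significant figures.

P_cr ∝ 1/K², so P_cr,new = P_cr,old × (K_old/K_new)² = 13500 × (0.5/1)²
= 13500 × 0.2500 = 3380 kN

P_cr ≈ 3380 kN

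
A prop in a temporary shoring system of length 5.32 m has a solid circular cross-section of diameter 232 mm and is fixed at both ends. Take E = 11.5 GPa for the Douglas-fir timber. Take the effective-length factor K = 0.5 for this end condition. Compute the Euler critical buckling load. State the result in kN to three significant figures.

I = πd⁴/64 = π×232⁴/64 = 1.422×10^8 mm⁴
I = 1.422×10^8 mm⁴ = 1.422×10^-4 m⁴
Effective length L_e = K·L = 0.5 × 5.32 = 2.660 m
P_cr = π²EI / L_e² = π² × 11.5×10⁹ × 1.422×10^-4 / 2.660² = 2.281×10^6 N

P_cr ≈ 2280 kN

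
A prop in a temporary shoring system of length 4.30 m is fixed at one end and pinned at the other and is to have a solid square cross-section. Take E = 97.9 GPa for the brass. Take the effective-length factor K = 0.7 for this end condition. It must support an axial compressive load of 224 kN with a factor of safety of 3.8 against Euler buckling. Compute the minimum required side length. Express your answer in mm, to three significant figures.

Required P_cr = n·P = 3.8 × 224 = 851.2 kN
L_e = K·L = 0.7 × 4.30 = 3.010 m
Required I = P_cr·L_e²/(π²E) = 8.512×10^5 × 3.010² / (π² × 9.79×10^10) = 7.981×10^-6 m⁴
I_req = 7.981×10^6 mm⁴
Solid square: I = a⁴/12  ⇒  a = (12I)^(1/4) = (12×7.981×10^6)^(1/4) = 98.9 mm

a ≈ 98.9 mm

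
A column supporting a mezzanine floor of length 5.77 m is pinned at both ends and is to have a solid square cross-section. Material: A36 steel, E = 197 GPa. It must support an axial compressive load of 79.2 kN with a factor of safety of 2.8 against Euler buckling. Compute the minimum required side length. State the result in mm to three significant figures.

Required P_cr = n·P = 2.8 × 79.2 = 221.8 kN
L_e = K·L = 1 × 5.77 = 5.770 m
Required I = P_cr·L_e²/(π²E) = 2.218×10^5 × 5.770² / (π² × 1.97×10^11) = 3.797×10^-6 m⁴
I_req = 3.797×10^6 mm⁴
Solid square: I = a⁴/12  ⇒  a = (12I)^(1/4) = (12×3.797×10^6)^(1/4) = 82.2 mm

a ≈ 82.2 mm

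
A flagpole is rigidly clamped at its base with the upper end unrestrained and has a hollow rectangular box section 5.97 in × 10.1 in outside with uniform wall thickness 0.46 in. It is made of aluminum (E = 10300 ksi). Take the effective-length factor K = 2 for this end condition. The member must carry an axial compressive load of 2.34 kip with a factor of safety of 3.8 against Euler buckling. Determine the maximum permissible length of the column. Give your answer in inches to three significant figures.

Inner dimensions: h_i = 10.1 − 2×0.46 = 9.180 in, b_i = 5.97 − 2×0.46 = 5.050 in
Weak-axis I_min = (h_o·b_o³ − h_i·b_i³)/12 with b_o = 5.97, b_i = 5.050 in (shorter outer/inner sides).
I_min = (10.1×5.97³ − 9.180×5.050³)/12 = 80.56 in⁴
Required critical load P_cr = n·P = 3.8 × 2.34 = 8.892 kip = 8.892×10^3 lb
From P_cr = π²EI/(K·L)²:  L = (1/K)·√(π²EI/P_cr) = (1/2)·√(π²×1.03×10^7×80.56/8.892×10^3)
L = 480 in

L_max ≈ 480 in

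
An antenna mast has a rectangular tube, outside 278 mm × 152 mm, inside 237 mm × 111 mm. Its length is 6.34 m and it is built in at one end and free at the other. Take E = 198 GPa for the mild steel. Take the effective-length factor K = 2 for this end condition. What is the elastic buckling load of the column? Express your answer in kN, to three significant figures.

Weak-axis I_min = (h_o·b_o³ − h_i·b_i³)/12 with b_o = 152, b_i = 111.0 mm (shorter outer/inner sides).
I_min = (278×152³ − 237.0×111.0³)/12 = 5.435×10^7 mm⁴
I = 5.435×10^7 mm⁴ = 5.435×10^-5 m⁴
Effective length L_e = K·L = 2 × 6.34 = 12.68 m
P_cr = π²EI / L_e² = π² × 198×10⁹ × 5.435×10^-5 / 12.68² = 6.605×10^5 N

P_cr ≈ 661 kN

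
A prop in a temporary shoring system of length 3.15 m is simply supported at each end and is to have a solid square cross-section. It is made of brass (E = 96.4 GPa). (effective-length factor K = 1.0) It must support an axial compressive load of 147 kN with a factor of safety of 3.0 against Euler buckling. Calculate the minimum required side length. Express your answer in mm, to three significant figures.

Required P_cr = n·P = 3.0 × 147 = 441.0 kN
L_e = K·L = 1 × 3.15 = 3.150 m
Required I = P_cr·L_e²/(π²E) = 4.410×10^5 × 3.150² / (π² × 9.64×10^10) = 4.599×10^-6 m⁴
I_req = 4.599×10^6 mm⁴
Solid square: I = a⁴/12  ⇒  a = (12I)^(1/4) = (12×4.599×10^6)^(1/4) = 86.2 mm

a ≈ 86.2 mm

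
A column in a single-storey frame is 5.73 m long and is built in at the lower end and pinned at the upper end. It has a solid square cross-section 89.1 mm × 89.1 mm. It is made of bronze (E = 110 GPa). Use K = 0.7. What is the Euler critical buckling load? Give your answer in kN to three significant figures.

I = a⁴/12 = 89.1⁴/12 = 5.252×10^6 mm⁴
I = 5.252×10^6 mm⁴ = 5.252×10^-6 m⁴
Effective length L_e = K·L = 0.7 × 5.73 = 4.011 m
P_cr = π²EI / L_e² = π² × 110×10⁹ × 5.252×10^-6 / 4.011² = 3.544×10^5 N

P_cr ≈ 354 kN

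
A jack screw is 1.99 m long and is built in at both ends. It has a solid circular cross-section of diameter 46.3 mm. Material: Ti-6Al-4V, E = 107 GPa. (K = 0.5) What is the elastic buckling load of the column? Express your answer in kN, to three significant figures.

I = πd⁴/64 = π×46.3⁴/64 = 2.256×10^5 mm⁴
I = 2.256×10^5 mm⁴ = 2.256×10^-7 m⁴
Effective length L_e = K·L = 0.5 × 1.99 = 0.9950 m
P_cr = π²EI / L_e² = π² × 107×10⁹ × 2.256×10^-7 / 0.9950² = 2.406×10^5 N

P_cr ≈ 241 kN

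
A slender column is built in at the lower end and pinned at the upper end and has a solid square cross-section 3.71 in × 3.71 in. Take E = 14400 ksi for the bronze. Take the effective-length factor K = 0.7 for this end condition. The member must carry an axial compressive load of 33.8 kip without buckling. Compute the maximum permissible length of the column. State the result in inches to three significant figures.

I = a⁴/12 = 3.71⁴/12 = 15.79 in⁴
At the buckling limit P_cr = P = 3.380×10^4 lb
From P_cr = π²EI/(K·L)²:  L = (1/K)·√(π²EI/P_cr) = (1/0.7)·√(π²×1.44×10^7×15.79/3.380×10^4)
L = 368 in

L_max ≈ 368 in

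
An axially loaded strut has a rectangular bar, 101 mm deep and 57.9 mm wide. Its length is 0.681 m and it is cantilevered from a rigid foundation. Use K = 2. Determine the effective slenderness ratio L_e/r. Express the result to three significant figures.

Buckling occurs about the weak axis: I_min = h·b³/12 with b = 57.9 mm (the shorter side).
I_min = 101×57.9³/12 = 1.634×10^6 mm⁴
A = 5.848×10^3 mm²;  r_min = √(I/A) = √(1.634×10^6/5.848×10^3) = 16.71 mm
L_e = K·L = 2 × 0.681 m = 1.362 m = 1362.0 mm
λ = L_e / r_min = 1362.0 / 16.71 = 81.5

λ ≈ 81.5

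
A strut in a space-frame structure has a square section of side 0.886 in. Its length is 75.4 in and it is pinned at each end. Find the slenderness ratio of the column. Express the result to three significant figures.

For a square r = a/√12 = 0.886/√12 = 0.2558 in
L_e = K·L = 1 × 75.4 = 75.40 in
λ = L_e / r_min = 75.400 / 0.2558 = 295

λ ≈ 295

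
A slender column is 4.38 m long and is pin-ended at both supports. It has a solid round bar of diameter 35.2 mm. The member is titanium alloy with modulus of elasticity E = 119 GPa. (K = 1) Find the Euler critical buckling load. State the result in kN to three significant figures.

P_cr ≈ 4.61 kN

I = πd⁴/64 = π×35.2⁴/64 = 7.536×10^4 mm⁴
I = 7.536×10^4 mm⁴ = 7.536×10^-8 m⁴
Effective length L_e = K·L = 1 × 4.38 = 4.380 m
P_cr = π²EI / L_e² = π² × 119×10⁹ × 7.536×10^-8 / 4.380² = 4.614×10^3 N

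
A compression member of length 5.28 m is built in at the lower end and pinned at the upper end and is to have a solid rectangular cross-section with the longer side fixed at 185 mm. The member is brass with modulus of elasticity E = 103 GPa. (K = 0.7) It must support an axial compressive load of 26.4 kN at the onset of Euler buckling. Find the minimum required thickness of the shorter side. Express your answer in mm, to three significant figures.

L_e = K·L = 0.7 × 5.28 = 3.696 m
Required I = P_cr·L_e²/(π²E) = 2.640×10^4 × 3.696² / (π² × 1.03×10^11) = 3.548×10^-7 m⁴
I_req = 3.548×10^5 mm⁴
Rectangle, weak axis: I_min = h·b³/12 with h = 185 mm fixed  ⇒  b = (12I/h)^(1/3) = 28.4 mm

b ≈ 28.4 mm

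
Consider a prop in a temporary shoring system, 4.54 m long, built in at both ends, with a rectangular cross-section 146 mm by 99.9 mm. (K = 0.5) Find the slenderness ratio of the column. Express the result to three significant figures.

λ ≈ 78.7

For a rectangle r_min = b/√12 = 99.9/√12 = 28.84 mm
L_e = K·L = 0.5 × 4.54 m = 2.270 m = 2270.0 mm
λ = L_e / r_min = 2270.0 / 28.84 = 78.7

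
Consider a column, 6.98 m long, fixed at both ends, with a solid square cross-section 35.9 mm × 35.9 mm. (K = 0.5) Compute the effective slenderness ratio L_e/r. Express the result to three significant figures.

λ ≈ 337

For a square r = a/√12 = 35.9/√12 = 10.36 mm
L_e = K·L = 0.5 × 6.98 m = 3.490 m = 3490.0 mm
λ = L_e / r_min = 3490.0 / 10.36 = 337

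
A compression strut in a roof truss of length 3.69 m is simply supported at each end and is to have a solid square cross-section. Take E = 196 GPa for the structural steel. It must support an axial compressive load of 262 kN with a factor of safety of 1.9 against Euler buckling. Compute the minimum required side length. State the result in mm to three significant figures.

Required P_cr = n·P = 1.9 × 262 = 497.8 kN
L_e = K·L = 1 × 3.69 = 3.690 m
Required I = P_cr·L_e²/(π²E) = 4.978×10^5 × 3.690² / (π² × 1.96×10^11) = 3.504×10^-6 m⁴
I_req = 3.504×10^6 mm⁴
Solid square: I = a⁴/12  ⇒  a = (12I)^(1/4) = (12×3.504×10^6)^(1/4) = 80.5 mm

a ≈ 80.5 mm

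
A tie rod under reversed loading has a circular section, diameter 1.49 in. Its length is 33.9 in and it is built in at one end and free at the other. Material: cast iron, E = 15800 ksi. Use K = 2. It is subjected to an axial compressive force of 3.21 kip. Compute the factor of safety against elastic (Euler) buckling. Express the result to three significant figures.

n ≈ 2.56

I = πd⁴/64 = π×1.49⁴/64 = 0.2419 in⁴
Effective length L_e = K·L = 2 × 33.9 = 67.80 in
P_cr = π²EI / L_e² = π² × 15800×10³ × 0.2419 / 67.80² = 8.208×10^3 lb
Factor of safety n = P_cr / P = 8.2075 / 3.21 = 2.56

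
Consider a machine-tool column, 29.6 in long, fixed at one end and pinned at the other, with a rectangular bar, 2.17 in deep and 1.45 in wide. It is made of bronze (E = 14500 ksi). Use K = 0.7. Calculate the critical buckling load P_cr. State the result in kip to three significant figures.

P_cr ≈ 184 kip

Buckling occurs about the weak axis: I_min = h·b³/12 with b = 1.45 in (the shorter side).
I_min = 2.17×1.45³/12 = 0.5513 in⁴
Effective length L_e = K·L = 0.7 × 29.6 = 20.72 in
P_cr = π²EI / L_e² = π² × 14500×10³ × 0.5513 / 20.72² = 1.838×10^5 lb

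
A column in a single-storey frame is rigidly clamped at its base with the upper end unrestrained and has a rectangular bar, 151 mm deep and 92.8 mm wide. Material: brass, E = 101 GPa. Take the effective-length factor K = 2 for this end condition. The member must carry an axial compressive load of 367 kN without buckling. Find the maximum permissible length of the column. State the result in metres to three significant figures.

L_max ≈ 2.61 m

Buckling occurs about the weak axis: I_min = h·b³/12 with b = 92.8 mm (the shorter side).
I_min = 151×92.8³/12 = 1.006×10^7 mm⁴
I = 1.006×10^-5 m⁴
At the buckling limit P_cr = P = 3.670×10^5 N
From P_cr = π²EI/(K·L)²:  L = (1/K)·√(π²EI/P_cr) = (1/2)·√(π²×1.01×10^11×1.006×10^-5/3.670×10^5)
L = 2.61 m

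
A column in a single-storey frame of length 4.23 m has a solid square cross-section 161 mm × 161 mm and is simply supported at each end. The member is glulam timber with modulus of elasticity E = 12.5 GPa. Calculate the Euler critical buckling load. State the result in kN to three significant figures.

P_cr ≈ 386 kN

I = a⁴/12 = 161⁴/12 = 5.599×10^7 mm⁴
I = 5.599×10^7 mm⁴ = 5.599×10^-5 m⁴
Effective length L_e = K·L = 1 × 4.23 = 4.230 m
P_cr = π²EI / L_e² = π² × 12.5×10⁹ × 5.599×10^-5 / 4.230² = 3.861×10^5 N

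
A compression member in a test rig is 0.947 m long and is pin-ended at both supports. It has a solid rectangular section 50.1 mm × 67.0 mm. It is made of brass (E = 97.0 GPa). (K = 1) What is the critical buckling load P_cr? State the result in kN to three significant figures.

P_cr ≈ 750 kN

Buckling occurs about the weak axis: I_min = h·b³/12 with b = 50.1 mm (the shorter side).
I_min = 67.0×50.1³/12 = 7.021×10^5 mm⁴
I = 7.021×10^5 mm⁴ = 7.021×10^-7 m⁴
Effective length L_e = K·L = 1 × 0.947 = 0.9470 m
P_cr = π²EI / L_e² = π² × 97.0×10⁹ × 7.021×10^-7 / 0.9470² = 7.495×10^5 N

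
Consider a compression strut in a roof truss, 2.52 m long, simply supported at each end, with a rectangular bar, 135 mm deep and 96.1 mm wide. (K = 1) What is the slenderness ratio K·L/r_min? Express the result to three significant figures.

For a rectangle r_min = b/√12 = 96.1/√12 = 27.74 mm
L_e = K·L = 1 × 2.52 m = 2.520 m = 2520.0 mm
λ = L_e / r_min = 2520.0 / 27.74 = 90.8

λ ≈ 90.8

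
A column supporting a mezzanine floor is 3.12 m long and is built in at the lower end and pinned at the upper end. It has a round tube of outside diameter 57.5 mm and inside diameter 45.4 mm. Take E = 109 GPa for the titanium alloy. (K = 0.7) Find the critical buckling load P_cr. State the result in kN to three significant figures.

P_cr ≈ 74.0 kN

d_o = 57.5 mm, d_i = 45.4 mm
I = π(d_o⁴ − d_i⁴)/64 = π(57.5⁴ − 45.40⁴)/64 = 3.280×10^5 mm⁴
I = 3.280×10^5 mm⁴ = 3.280×10^-7 m⁴
Effective length L_e = K·L = 0.7 × 3.12 = 2.184 m
P_cr = π²EI / L_e² = π² × 109×10⁹ × 3.280×10^-7 / 2.184² = 7.399×10^4 N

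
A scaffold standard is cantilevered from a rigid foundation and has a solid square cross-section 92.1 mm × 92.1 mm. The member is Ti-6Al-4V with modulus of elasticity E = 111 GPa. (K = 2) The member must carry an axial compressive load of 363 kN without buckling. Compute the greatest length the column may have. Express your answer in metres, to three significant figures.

I = a⁴/12 = 92.1⁴/12 = 5.996×10^6 mm⁴
I = 5.996×10^-6 m⁴
At the buckling limit P_cr = P = 3.630×10^5 N
From P_cr = π²EI/(K·L)²:  L = (1/K)·√(π²EI/P_cr) = (1/2)·√(π²×1.11×10^11×5.996×10^-6/3.630×10^5)
L = 2.13 m

L_max ≈ 2.13 m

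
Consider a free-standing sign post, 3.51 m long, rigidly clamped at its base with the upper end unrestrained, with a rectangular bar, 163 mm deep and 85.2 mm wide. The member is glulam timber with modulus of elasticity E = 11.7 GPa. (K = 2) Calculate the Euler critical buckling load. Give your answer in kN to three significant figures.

P_cr ≈ 19.7 kN

Buckling occurs about the weak axis: I_min = h·b³/12 with b = 85.2 mm (the shorter side).
I_min = 163×85.2³/12 = 8.401×10^6 mm⁴
I = 8.401×10^6 mm⁴ = 8.401×10^-6 m⁴
Effective length L_e = K·L = 2 × 3.51 = 7.020 m
P_cr = π²EI / L_e² = π² × 11.7×10⁹ × 8.401×10^-6 / 7.020² = 1.969×10^4 N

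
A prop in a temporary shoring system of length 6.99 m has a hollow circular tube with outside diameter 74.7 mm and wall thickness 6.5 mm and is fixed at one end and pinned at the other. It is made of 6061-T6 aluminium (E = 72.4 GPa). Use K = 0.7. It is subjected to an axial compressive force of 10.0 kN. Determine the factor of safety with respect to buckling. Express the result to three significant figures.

Inner diameter d_i = 74.7 − 2×6.5 = 61.70 mm
I = π(d_o⁴ − d_i⁴)/64 = π(74.7⁴ − 61.70⁴)/64 = 8.171×10^5 mm⁴
I = 8.171×10^5 mm⁴ = 8.171×10^-7 m⁴
Effective length L_e = K·L = 0.7 × 6.99 = 4.893 m
P_cr = π²EI / L_e² = π² × 72.4×10⁹ × 8.171×10^-7 / 4.893² = 2.439×10^4 N
Factor of safety n = P_cr / P = 24.386 / 10.0 = 2.44

n ≈ 2.44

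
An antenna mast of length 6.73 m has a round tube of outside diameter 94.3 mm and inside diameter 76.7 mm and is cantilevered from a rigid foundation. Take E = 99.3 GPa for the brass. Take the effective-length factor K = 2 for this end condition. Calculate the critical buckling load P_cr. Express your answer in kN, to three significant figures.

d_o = 94.3 mm, d_i = 76.7 mm
I = π(d_o⁴ − d_i⁴)/64 = π(94.3⁴ − 76.70⁴)/64 = 2.183×10^6 mm⁴
I = 2.183×10^6 mm⁴ = 2.183×10^-6 m⁴
Effective length L_e = K·L = 2 × 6.73 = 13.46 m
P_cr = π²EI / L_e² = π² × 99.3×10⁹ × 2.183×10^-6 / 13.46² = 1.181×10^4 N

P_cr ≈ 11.8 kN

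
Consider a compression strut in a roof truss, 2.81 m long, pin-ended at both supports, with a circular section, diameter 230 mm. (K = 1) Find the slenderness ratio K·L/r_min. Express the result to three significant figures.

For a solid circle r = d/4 = 230/4 = 57.50 mm
L_e = K·L = 1 × 2.81 m = 2.810 m = 2810.0 mm
λ = L_e / r_min = 2810.0 / 57.50 = 48.9

λ ≈ 48.9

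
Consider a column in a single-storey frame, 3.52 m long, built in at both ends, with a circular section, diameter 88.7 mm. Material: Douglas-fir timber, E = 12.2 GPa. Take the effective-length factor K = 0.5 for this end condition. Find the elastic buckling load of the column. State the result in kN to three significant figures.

I = πd⁴/64 = π×88.7⁴/64 = 3.039×10^6 mm⁴
I = 3.039×10^6 mm⁴ = 3.039×10^-6 m⁴
Effective length L_e = K·L = 0.5 × 3.52 = 1.760 m
P_cr = π²EI / L_e² = π² × 12.2×10⁹ × 3.039×10^-6 / 1.760² = 1.181×10^5 N

P_cr ≈ 118 kN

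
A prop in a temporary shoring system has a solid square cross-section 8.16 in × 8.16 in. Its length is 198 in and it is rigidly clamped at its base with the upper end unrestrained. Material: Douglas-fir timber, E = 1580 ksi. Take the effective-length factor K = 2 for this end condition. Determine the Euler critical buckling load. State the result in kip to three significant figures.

P_cr ≈ 36.7 kip

I = a⁴/12 = 8.16⁴/12 = 369.5 in⁴
Effective length L_e = K·L = 2 × 198 = 396.0 in
P_cr = π²EI / L_e² = π² × 1580×10³ × 369.5 / 396.0² = 3.674×10^4 lb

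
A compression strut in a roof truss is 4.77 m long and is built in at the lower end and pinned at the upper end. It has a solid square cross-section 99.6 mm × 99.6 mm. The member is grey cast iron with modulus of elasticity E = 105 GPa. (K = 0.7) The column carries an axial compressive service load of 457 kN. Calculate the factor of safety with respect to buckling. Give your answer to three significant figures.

I = a⁴/12 = 99.6⁴/12 = 8.201×10^6 mm⁴
I = 8.201×10^6 mm⁴ = 8.201×10^-6 m⁴
Effective length L_e = K·L = 0.7 × 4.77 = 3.339 m
P_cr = π²EI / L_e² = π² × 105×10⁹ × 8.201×10^-6 / 3.339² = 7.623×10^5 N
Factor of safety n = P_cr / P = 762.28 / 457 = 1.67

n ≈ 1.67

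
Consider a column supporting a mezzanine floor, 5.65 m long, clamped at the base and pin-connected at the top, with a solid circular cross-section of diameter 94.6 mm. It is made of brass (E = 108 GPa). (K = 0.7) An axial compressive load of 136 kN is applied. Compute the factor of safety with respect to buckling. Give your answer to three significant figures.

n ≈ 1.97

I = πd⁴/64 = π×94.6⁴/64 = 3.931×10^6 mm⁴
I = 3.931×10^6 mm⁴ = 3.931×10^-6 m⁴
Effective length L_e = K·L = 0.7 × 5.65 = 3.955 m
P_cr = π²EI / L_e² = π² × 108×10⁹ × 3.931×10^-6 / 3.955² = 2.679×10^5 N
Factor of safety n = P_cr / P = 267.90 / 136 = 1.97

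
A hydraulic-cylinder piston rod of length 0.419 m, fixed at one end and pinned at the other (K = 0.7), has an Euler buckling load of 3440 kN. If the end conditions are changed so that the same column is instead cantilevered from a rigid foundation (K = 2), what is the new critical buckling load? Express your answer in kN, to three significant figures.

P_cr ≈ 421 kN

P_cr ∝ 1/K², so P_cr,new = P_cr,old × (K_old/K_new)² = 3440 × (0.7/2)²
= 3440 × 0.1225 = 421 kN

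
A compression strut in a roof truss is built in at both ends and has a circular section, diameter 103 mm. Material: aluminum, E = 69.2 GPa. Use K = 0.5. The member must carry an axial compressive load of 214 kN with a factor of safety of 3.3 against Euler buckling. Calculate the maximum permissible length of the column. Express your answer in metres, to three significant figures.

I = πd⁴/64 = π×103⁴/64 = 5.525×10^6 mm⁴
I = 5.525×10^-6 m⁴
Required critical load P_cr = n·P = 3.3 × 214 = 706.2 kN = 7.062×10^5 N
From P_cr = π²EI/(K·L)²:  L = (1/K)·√(π²EI/P_cr) = (1/0.5)·√(π²×6.92×10^10×5.525×10^-6/7.062×10^5)
L = 4.62 m

L_max ≈ 4.62 m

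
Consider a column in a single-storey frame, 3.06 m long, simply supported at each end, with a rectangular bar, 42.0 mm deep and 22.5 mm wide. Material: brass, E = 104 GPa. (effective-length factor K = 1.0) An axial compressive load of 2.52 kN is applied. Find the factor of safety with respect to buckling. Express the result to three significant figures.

n ≈ 1.73

Buckling occurs about the weak axis: I_min = h·b³/12 with b = 22.5 mm (the shorter side).
I_min = 42.0×22.5³/12 = 3.987×10^4 mm⁴
I = 3.987×10^4 mm⁴ = 3.987×10^-8 m⁴
Effective length L_e = K·L = 1 × 3.06 = 3.060 m
P_cr = π²EI / L_e² = π² × 104×10⁹ × 3.987×10^-8 / 3.060² = 4.370×10^3 N
Factor of safety n = P_cr / P = 4.3702 / 2.52 = 1.73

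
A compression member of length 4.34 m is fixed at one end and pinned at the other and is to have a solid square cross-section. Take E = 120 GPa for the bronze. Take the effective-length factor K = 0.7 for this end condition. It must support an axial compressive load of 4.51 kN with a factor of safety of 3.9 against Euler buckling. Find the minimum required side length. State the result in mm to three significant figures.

Required P_cr = n·P = 3.9 × 4.51 = 17.59 kN
L_e = K·L = 0.7 × 4.34 = 3.038 m
Required I = P_cr·L_e²/(π²E) = 1.759×10^4 × 3.038² / (π² × 1.20×10^11) = 1.371×10^-7 m⁴
I_req = 1.371×10^5 mm⁴
Solid square: I = a⁴/12  ⇒  a = (12I)^(1/4) = (12×1.371×10^5)^(1/4) = 35.8 mm

a ≈ 35.8 mm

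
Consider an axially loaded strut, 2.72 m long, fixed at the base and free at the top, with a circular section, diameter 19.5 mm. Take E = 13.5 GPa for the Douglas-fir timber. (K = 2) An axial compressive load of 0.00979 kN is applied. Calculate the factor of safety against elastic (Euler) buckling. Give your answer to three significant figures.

n ≈ 3.26

I = πd⁴/64 = π×19.5⁴/64 = 7.098×10^3 mm⁴
I = 7.098×10^3 mm⁴ = 7.098×10^-9 m⁴
Effective length L_e = K·L = 2 × 2.72 = 5.440 m
P_cr = π²EI / L_e² = π² × 13.5×10⁹ × 7.098×10^-9 / 5.440² = 31.96 N
Factor of safety n = P_cr / P = 0.031955 / 0.00979 = 3.26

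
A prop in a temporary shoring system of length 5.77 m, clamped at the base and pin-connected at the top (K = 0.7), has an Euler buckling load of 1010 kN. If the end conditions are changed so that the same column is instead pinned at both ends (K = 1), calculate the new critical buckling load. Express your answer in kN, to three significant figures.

P_cr ≈ 495 kN

P_cr ∝ 1/K², so P_cr,new = P_cr,old × (K_old/K_new)² = 1010 × (0.7/1)²
= 1010 × 0.4900 = 495 kN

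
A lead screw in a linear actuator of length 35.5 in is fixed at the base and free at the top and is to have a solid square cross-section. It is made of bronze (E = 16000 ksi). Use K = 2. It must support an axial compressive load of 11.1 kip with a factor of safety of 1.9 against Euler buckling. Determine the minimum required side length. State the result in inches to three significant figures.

a ≈ 1.69 in

Required P_cr = n·P = 1.9 × 11.1 = 21.09 kip
L_e = K·L = 2 × 35.5 = 71.00 in
Required I = P_cr·L_e²/(π²E) = 2.109×10^4 × 71.00² / (π² × 1.60×10^7) = 0.6732 in⁴
Solid square: I = a⁴/12  ⇒  a = (12I)^(1/4) = (12×0.6732)^(1/4) = 1.69 in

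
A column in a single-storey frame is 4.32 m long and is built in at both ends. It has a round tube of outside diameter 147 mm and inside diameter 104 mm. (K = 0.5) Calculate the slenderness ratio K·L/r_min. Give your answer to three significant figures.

λ ≈ 48.0

d_o = 147 mm, d_i = 104 mm
I = π(d_o⁴ − d_i⁴)/64 = π(147⁴ − 104.0⁴)/64 = 1.718×10^7 mm⁴
A = 8.477×10^3 mm²;  r_min = √(I/A) = √(1.718×10^7/8.477×10^3) = 45.02 mm
L_e = K·L = 0.5 × 4.32 m = 2.160 m = 2160.0 mm
λ = L_e / r_min = 2160.0 / 45.02 = 48.0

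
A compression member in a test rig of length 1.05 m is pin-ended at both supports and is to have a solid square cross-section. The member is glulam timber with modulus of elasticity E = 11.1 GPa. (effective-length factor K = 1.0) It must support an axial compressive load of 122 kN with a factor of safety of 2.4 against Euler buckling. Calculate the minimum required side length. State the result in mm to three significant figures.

Required P_cr = n·P = 2.4 × 122 = 292.8 kN
L_e = K·L = 1 × 1.05 = 1.050 m
Required I = P_cr·L_e²/(π²E) = 2.928×10^5 × 1.050² / (π² × 1.11×10^10) = 2.947×10^-6 m⁴
I_req = 2.947×10^6 mm⁴
Solid square: I = a⁴/12  ⇒  a = (12I)^(1/4) = (12×2.947×10^6)^(1/4) = 77.1 mm

a ≈ 77.1 mm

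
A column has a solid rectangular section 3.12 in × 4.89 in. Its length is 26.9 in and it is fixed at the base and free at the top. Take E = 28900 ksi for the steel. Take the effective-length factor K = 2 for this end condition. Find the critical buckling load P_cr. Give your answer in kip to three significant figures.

P_cr ≈ 1220 kip

Buckling occurs about the weak axis: I_min = h·b³/12 with b = 3.12 in (the shorter side).
I_min = 4.89×3.12³/12 = 12.38 in⁴
Effective length L_e = K·L = 2 × 26.9 = 53.80 in
P_cr = π²EI / L_e² = π² × 28900×10³ × 12.38 / 53.80² = 1.220×10^6 lb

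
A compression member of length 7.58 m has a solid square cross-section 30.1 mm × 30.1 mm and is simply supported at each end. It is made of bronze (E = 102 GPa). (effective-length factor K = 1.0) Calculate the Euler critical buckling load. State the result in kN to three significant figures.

I = a⁴/12 = 30.1⁴/12 = 6.840×10^4 mm⁴
I = 6.840×10^4 mm⁴ = 6.840×10^-8 m⁴
Effective length L_e = K·L = 1 × 7.58 = 7.580 m
P_cr = π²EI / L_e² = π² × 102×10⁹ × 6.840×10^-8 / 7.580² = 1.199×10^3 N

P_cr ≈ 1.20 kN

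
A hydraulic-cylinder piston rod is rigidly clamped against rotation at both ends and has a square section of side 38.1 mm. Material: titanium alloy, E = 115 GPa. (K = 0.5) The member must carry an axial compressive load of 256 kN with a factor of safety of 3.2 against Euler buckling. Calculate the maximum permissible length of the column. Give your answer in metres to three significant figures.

L_max ≈ 0.986 m

I = a⁴/12 = 38.1⁴/12 = 1.756×10^5 mm⁴
I = 1.756×10^-7 m⁴
Required critical load P_cr = n·P = 3.2 × 256 = 819.2 kN = 8.192×10^5 N
From P_cr = π²EI/(K·L)²:  L = (1/K)·√(π²EI/P_cr) = (1/0.5)·√(π²×1.15×10^11×1.756×10^-7/8.192×10^5)
L = 0.986 m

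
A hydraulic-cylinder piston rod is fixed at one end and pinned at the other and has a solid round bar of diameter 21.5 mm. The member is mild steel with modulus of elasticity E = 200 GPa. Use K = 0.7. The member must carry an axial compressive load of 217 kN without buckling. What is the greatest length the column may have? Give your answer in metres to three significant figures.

L_max ≈ 0.441 m

I = πd⁴/64 = π×21.5⁴/64 = 1.049×10^4 mm⁴
I = 1.049×10^-8 m⁴
At the buckling limit P_cr = P = 2.170×10^5 N
From P_cr = π²EI/(K·L)²:  L = (1/K)·√(π²EI/P_cr) = (1/0.7)·√(π²×2.00×10^11×1.049×10^-8/2.170×10^5)
L = 0.441 m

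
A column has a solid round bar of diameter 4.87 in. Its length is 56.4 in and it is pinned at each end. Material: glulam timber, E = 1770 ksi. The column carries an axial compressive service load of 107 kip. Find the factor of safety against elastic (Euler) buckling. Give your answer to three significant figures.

I = πd⁴/64 = π×4.87⁴/64 = 27.61 in⁴
Effective length L_e = K·L = 1 × 56.4 = 56.40 in
P_cr = π²EI / L_e² = π² × 1770×10³ × 27.61 / 56.40² = 1.516×10^5 lb
Factor of safety n = P_cr / P = 151.64 / 107 = 1.42

n ≈ 1.42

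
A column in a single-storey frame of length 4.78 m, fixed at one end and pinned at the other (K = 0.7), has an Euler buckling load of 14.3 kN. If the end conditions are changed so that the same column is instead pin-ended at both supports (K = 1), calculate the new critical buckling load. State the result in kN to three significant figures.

P_cr ≈ 7.01 kN

P_cr ∝ 1/K², so P_cr,new = P_cr,old × (K_old/K_new)² = 14.3 × (0.7/1)²
= 14.3 × 0.4900 = 7.01 kN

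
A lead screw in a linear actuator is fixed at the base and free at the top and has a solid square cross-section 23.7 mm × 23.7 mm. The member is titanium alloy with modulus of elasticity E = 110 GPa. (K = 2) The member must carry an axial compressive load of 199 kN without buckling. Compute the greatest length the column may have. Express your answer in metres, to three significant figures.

L_max ≈ 0.189 m

I = a⁴/12 = 23.7⁴/12 = 2.629×10^4 mm⁴
I = 2.629×10^-8 m⁴
At the buckling limit P_cr = P = 1.990×10^5 N
From P_cr = π²EI/(K·L)²:  L = (1/K)·√(π²EI/P_cr) = (1/2)·√(π²×1.10×10^11×2.629×10^-8/1.990×10^5)
L = 0.189 m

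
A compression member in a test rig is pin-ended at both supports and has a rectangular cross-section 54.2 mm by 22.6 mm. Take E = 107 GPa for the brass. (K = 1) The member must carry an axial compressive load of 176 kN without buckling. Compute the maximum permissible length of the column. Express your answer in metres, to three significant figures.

Buckling occurs about the weak axis: I_min = h·b³/12 with b = 22.6 mm (the shorter side).
I_min = 54.2×22.6³/12 = 5.214×10^4 mm⁴
I = 5.214×10^-8 m⁴
At the buckling limit P_cr = P = 1.760×10^5 N
From P_cr = π²EI/(K·L)²:  L = (1/K)·√(π²EI/P_cr) = (1/1)·√(π²×1.07×10^11×5.214×10^-8/1.760×10^5)
L = 0.559 m

L_max ≈ 0.559 m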